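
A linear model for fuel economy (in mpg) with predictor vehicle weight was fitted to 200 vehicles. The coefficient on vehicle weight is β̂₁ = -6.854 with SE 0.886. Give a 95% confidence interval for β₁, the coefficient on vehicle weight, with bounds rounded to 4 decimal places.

(-8.6012, -5.1068)

df = n − 2 = 200 − 2 = 198.
t* = t_{0.025, 198} = 1.972017.
Margin = t* × SE = 1.972017 × 0.886 = 1.747207.
CI: -6.854 ± 1.747207 → (-8.6012, -5.1068).
With 95% confidence, each one-unit increase in vehicle weight is associated with a change of between -8.6012 and -5.1068 mpg in fuel economy.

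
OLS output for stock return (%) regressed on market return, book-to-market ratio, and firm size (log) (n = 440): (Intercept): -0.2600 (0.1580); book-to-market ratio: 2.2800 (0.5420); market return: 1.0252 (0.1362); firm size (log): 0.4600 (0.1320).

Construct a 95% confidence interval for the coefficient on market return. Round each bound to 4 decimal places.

(0.7575, 1.2929)

Read off: b = 1.0252, SE = 0.1362 for market return.
df = n − k − 1 = 440 − 3 − 1 = 436.
t* = t_{0.025, 436} = 1.96542.
Margin = t* × SE = 1.96542 × 0.1362 = 0.267690.
CI: 1.0252 ± 0.267690 → (0.7575, 1.2929).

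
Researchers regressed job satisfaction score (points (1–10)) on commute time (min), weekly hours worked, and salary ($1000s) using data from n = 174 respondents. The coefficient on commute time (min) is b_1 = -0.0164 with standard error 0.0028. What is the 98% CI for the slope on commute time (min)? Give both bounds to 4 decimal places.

df = n − k − 1 = 174 − 3 − 1 = 170.
t* = t_{0.01, 170} = 2.348483.
Margin = t* × SE = 2.348483 × 0.0028 = 0.006576.
CI: -0.0164 ± 0.006576 → (-0.0230, -0.0098).
With 98% confidence, each one-unit increase in commute time (min) is associated with a change of between -0.0230 and -0.0098 points (1–10) in job satisfaction score, holding the other predictors fixed.

(-0.0230, -0.0098)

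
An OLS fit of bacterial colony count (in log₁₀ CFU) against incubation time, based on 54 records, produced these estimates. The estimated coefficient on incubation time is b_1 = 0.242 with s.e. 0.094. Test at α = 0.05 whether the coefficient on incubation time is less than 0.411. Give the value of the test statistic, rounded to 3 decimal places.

H₀: β₁ = 0.411 vs H₁: β₁ < 0.411.
t = (b_1 − β₁⁰)/SE = (0.242 − 0.411) / 0.094 = -1.798.
df = n − 2 = 54 − 2 = 52.
One-sided p ≈ 0.0390, which is < 0.05, so reject H₀.
There is evidence that the true slope on incubation time is below 0.411 log₁₀ CFU per unit.

t = -1.798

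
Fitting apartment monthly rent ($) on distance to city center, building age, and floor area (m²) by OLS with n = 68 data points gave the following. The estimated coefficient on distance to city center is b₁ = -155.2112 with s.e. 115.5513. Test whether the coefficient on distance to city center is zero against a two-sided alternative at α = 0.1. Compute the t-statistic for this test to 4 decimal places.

t = -1.3432

H₀: β₁ = 0 vs H₁: β₁ ≠ 0.
t = (b₁ − β₁⁰)/SE = -155.2112 / 115.5513 = -1.3432.
df = n − k − 1 = 68 − 3 − 1 = 64.
Two-sided p ≈ 0.1839, which is ≥ 0.1, so fail to reject H₀.
The data do not give significant evidence of an association between distance to city center and apartment monthly rent, after adjusting for the other predictors.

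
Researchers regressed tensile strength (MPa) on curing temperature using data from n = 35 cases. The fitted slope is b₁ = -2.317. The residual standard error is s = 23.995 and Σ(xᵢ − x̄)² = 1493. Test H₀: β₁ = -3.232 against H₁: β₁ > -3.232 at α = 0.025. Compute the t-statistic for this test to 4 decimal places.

t = 1.4734

SE(b₁) = s/√Sₓₓ = 23.995/√1493 = 0.620999.
t = (-2.317 − (-3.232)) / 0.620999 = 1.4734.
df = n − 2 = 33.
One-sided p ≈ 0.0751, which is ≥ 0.025, so fail to reject H₀.
The data do not give significant evidence that the true slope on curing temperature exceeds -3.232 MPa per unit.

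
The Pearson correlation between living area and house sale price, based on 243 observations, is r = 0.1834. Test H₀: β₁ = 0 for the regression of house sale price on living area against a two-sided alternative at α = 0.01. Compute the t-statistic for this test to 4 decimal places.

t = 2.8963

t = r·√(n − 2)/√(1 − r²) = 0.1834·√241/√0.966364 = 2.8963.
df = n − 2 = 241.
Two-sided p ≈ 0.0041, which is < 0.01, so reject H₀.
There is evidence of a linear association between living area and house sale price.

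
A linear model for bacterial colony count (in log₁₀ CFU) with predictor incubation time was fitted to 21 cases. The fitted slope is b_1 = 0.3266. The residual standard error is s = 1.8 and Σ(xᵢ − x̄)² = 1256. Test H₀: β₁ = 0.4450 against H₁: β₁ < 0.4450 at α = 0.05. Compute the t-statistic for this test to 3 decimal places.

SE(b_1) = s/√Sₓₓ = 1.8/√1256 = 0.0507899.
t = (0.3266 − 0.4450) / 0.0507899 = -2.331.
df = n − 2 = 19.
One-sided p ≈ 0.0155, which is < 0.05, so reject H₀.
There is evidence that the true slope on incubation time is below 0.4450 log₁₀ CFU per unit.

t = -2.331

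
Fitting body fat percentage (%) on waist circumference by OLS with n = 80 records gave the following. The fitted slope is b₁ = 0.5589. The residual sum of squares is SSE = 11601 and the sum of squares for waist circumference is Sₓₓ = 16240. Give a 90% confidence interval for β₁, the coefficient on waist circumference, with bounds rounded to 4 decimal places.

(0.3996, 0.7182)

MSE = SSE/(n − 2) = 11601/78 = 148.731.
SE(b₁) = √(MSE/Sₓₓ) = √(148.731/16240) = 0.095699.
df = n − 2 = 78.
t* = t_{0.05, 78} = 1.664625.
Margin = t* × SE = 1.664625 × 0.095699 = 0.159303.
CI: 0.5589 ± 0.159303 → (0.3996, 0.7182).
With 90% confidence, each one-unit increase in waist circumference is associated with a change of between 0.3996 and 0.7182 % in body fat percentage.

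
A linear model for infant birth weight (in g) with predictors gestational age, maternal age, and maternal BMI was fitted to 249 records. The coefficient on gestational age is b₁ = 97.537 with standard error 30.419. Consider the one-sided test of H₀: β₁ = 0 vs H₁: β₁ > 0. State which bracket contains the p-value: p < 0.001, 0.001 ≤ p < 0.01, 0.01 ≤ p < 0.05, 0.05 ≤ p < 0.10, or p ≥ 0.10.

p < 0.001

t = 97.537 / 30.419 = 3.206.
df = n − k − 1 = 249 − 3 − 1 = 245.
One-sided p = P(T_{245} > t) ≈ 0.0008.
So p < 0.001.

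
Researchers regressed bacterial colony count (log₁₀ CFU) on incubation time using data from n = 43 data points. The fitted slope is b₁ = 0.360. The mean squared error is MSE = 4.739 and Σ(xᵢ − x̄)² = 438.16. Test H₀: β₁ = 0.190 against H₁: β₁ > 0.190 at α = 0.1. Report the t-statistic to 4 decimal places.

SE(b₁) = √(MSE/Sₓₓ) = √(4.739/438.16) = 0.103998.
t = (0.360 − 0.190) / 0.103998 = 1.6346.
df = n − 2 = 41.
One-sided p ≈ 0.0549, which is < 0.1, so reject H₀.
There is evidence that the true slope on incubation time exceeds 0.190 log₁₀ CFU per unit.

t = 1.6346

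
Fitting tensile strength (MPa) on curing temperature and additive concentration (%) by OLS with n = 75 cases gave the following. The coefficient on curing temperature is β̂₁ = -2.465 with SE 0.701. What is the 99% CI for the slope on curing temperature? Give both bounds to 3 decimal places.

df = n − k − 1 = 75 − 2 − 1 = 72.
t* = t_{0.005, 72} = 2.645852.
Margin = t* × SE = 2.645852 × 0.701 = 1.85474.
CI: -2.465 ± 1.85474 → (-4.320, -0.610).
With 99% confidence, each one-unit increase in curing temperature is associated with a change of between -4.320 and -0.610 MPa in tensile strength, holding the other predictors fixed.

(-4.320, -0.610)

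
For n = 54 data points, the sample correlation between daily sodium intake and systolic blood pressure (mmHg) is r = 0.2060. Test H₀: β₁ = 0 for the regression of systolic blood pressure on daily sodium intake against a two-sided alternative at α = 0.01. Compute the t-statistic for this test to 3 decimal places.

t = r·√(n − 2)/√(1 − r²) = 0.2060·√52/√0.957564 = 1.518.
df = n − 2 = 52.
Two-sided p ≈ 0.1351, which is ≥ 0.01, so fail to reject H₀.
The data do not give significant evidence of a linear association between daily sodium intake and systolic blood pressure.

t = 1.518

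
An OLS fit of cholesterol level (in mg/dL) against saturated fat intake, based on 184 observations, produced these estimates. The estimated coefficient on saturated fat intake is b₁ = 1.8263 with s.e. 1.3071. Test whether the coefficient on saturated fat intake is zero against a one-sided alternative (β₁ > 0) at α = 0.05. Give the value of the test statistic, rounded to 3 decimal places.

t = 1.397

H₀: β₁ = 0 vs H₁: β₁ > 0.
t = (b₁ − β₁⁰)/SE = 1.8263 / 1.3071 = 1.397.
df = n − 2 = 184 − 2 = 182.
One-sided p ≈ 0.0820, which is ≥ 0.05, so fail to reject H₀.
The data do not give significant evidence that the true slope on saturated fat intake is positive.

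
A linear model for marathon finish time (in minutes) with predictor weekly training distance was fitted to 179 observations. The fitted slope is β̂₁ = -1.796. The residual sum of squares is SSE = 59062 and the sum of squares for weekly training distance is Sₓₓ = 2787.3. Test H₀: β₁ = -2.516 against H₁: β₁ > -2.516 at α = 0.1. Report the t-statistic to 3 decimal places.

MSE = SSE/(n − 2) = 59062/177 = 333.684.
SE(β̂₁) = √(MSE/Sₓₓ) = √(333.684/2787.3) = 0.346.
t = (-1.796 − (-2.516)) / 0.346 = 2.081.
df = n − 2 = 177.
One-sided p ≈ 0.0194, which is < 0.1, so reject H₀.
There is evidence that the true slope on weekly training distance exceeds -2.516 minutes per unit.

t = 2.081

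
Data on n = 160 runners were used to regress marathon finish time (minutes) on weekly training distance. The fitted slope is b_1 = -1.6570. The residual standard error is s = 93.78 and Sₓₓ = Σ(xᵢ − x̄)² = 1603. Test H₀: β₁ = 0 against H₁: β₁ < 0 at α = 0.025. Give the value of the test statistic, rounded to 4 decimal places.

SE(b_1) = s/√Sₓₓ = 93.78/√1603 = 2.34231.
t = -1.6570 / 2.34231 = -0.7074.
df = n − 2 = 158.
One-sided p ≈ 0.2402, which is ≥ 0.025, so fail to reject H₀.
The data do not give significant evidence that the true slope on weekly training distance is negative.

t = -0.7074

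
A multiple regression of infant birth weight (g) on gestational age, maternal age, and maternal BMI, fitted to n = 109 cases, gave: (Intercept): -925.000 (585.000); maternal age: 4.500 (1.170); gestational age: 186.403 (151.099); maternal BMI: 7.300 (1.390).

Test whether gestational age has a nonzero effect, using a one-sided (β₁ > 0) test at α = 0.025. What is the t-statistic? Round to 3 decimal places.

Read off: b = 186.403, SE = 151.099 for gestational age.
H₀: β₁ = 0 vs H₁: β₁ > 0.
t = 186.403 / 151.099 = 1.234.
df = n − k − 1 = 109 − 3 − 1 = 105.
One-sided p ≈ 0.1100, which is ≥ 0.025, so fail to reject H₀.
The data do not give significant evidence that the true slope on gestational age is positive, holding the other predictors fixed.

t = 1.234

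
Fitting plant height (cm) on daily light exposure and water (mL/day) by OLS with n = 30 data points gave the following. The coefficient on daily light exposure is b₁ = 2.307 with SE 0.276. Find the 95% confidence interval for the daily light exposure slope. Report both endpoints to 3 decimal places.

df = n − k − 1 = 30 − 2 − 1 = 27.
t* = t_{0.025, 27} = 2.051831.
Margin = t* × SE = 2.051831 × 0.276 = 0.56631.
CI: 2.307 ± 0.56631 → (1.741, 2.873).
With 95% confidence, each one-unit increase in daily light exposure is associated with a change of between 1.741 and 2.873 cm in plant height, holding the other predictors fixed.

(1.741, 2.873)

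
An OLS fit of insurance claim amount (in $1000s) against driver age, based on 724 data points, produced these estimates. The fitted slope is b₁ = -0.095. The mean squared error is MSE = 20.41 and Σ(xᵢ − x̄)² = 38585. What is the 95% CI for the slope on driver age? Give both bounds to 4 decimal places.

SE(b₁) = √(MSE/Sₓₓ) = √(20.41/38585) = 0.0229992.
df = n − 2 = 722.
t* = t_{0.025, 722} = 1.963255.
Margin = t* × SE = 1.963255 × 0.0229992 = 0.045153.
CI: -0.095 ± 0.045153 → (-0.1402, -0.0498).
With 95% confidence, each one-unit increase in driver age is associated with a change of between -0.1402 and -0.0498 $1000s in insurance claim amount.

(-0.1402, -0.0498)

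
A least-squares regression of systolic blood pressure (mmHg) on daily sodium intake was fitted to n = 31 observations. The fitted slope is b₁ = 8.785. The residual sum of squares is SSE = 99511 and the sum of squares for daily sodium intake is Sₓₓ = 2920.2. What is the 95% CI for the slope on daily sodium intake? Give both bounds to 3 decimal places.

(6.568, 11.002)

MSE = SSE/(n − 2) = 99511/29 = 3431.41.
SE(b₁) = √(MSE/Sₓₓ) = √(3431.41/2920.2) = 1.084.
df = n − 2 = 29.
t* = t_{0.025, 29} = 2.04523.
Margin = t* × SE = 2.04523 × 1.084 = 2.21703.
CI: 8.785 ± 2.21703 → (6.568, 11.002).
With 95% confidence, each one-unit increase in daily sodium intake is associated with a change of between 6.568 and 11.002 mmHg in systolic blood pressure.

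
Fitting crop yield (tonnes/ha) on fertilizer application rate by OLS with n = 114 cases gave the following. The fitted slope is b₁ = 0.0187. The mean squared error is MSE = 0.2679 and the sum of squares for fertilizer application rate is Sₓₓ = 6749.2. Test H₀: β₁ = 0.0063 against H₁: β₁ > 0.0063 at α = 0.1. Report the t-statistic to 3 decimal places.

SE(b₁) = √(MSE/Sₓₓ) = √(0.2679/6749.2) = 0.00630029.
t = (0.0187 − 0.0063) / 0.00630029 = 1.968.
df = n − 2 = 112.
One-sided p ≈ 0.0258, which is < 0.1, so reject H₀.
There is evidence that the true slope on fertilizer application rate exceeds 0.0063 tonnes/ha per unit.

t = 1.968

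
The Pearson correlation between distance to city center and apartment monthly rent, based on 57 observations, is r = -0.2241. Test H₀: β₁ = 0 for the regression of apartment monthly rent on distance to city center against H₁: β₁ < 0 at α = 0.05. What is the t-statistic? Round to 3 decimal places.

t = r·√(n − 2)/√(1 − r²) = -0.2241·√55/√0.949779 = -1.705.
df = n − 2 = 55.
One-sided p ≈ 0.0469, which is < 0.05, so reject H₀.
There is evidence of a linear association between distance to city center and apartment monthly rent.

t = -1.705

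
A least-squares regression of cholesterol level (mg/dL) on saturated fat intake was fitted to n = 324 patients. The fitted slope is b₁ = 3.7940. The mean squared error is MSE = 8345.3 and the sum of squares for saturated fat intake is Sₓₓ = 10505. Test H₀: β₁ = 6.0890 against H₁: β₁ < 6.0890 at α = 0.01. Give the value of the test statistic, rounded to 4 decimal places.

SE(b₁) = √(MSE/Sₓₓ) = √(8345.3/10505) = 0.891298.
t = (3.7940 − 6.0890) / 0.891298 = -2.5749.
df = n − 2 = 322.
One-sided p ≈ 0.0052, which is < 0.01, so reject H₀.
There is evidence that the true slope on saturated fat intake is below 6.0890 mg/dL per unit.

t = -2.5749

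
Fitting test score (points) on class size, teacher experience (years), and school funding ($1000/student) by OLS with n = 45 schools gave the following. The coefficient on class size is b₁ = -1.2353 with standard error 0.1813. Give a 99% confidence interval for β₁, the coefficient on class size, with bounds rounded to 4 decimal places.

(-1.7250, -0.7456)

df = n − k − 1 = 45 − 3 − 1 = 41.
t* = t_{0.005, 41} = 2.701181.
Margin = t* × SE = 2.701181 × 0.1813 = 0.489724.
CI: -1.2353 ± 0.489724 → (-1.7250, -0.7456).
With 99% confidence, each one-unit increase in class size is associated with a change of between -1.7250 and -0.7456 points in test score, holding the other predictors fixed.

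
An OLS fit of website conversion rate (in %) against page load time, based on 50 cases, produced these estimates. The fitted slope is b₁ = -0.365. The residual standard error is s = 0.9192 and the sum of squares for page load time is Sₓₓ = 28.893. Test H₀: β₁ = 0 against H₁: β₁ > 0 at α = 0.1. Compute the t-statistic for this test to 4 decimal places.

SE(b₁) = s/√Sₓₓ = 0.9192/√28.893 = 0.171007.
t = -0.365 / 0.171007 = -2.1344.
df = n − 2 = 48.
One-sided p ≈ 0.9810, which is ≥ 0.1, so fail to reject H₀.
The data do not give significant evidence that the true slope on page load time is positive.

t = -2.1344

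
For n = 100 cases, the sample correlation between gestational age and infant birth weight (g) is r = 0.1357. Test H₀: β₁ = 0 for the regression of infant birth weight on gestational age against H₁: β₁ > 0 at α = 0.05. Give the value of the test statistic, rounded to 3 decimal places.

t = 1.356

t = r·√(n − 2)/√(1 − r²) = 0.1357·√98/√0.981586 = 1.356.
df = n − 2 = 98.
One-sided p ≈ 0.0891, which is ≥ 0.05, so fail to reject H₀.
The data do not give significant evidence of a linear association between gestational age and infant birth weight.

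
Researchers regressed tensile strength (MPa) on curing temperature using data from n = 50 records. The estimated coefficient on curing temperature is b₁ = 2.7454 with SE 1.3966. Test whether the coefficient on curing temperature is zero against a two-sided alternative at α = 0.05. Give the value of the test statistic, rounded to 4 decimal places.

t = 1.9658

H₀: β₁ = 0 vs H₁: β₁ ≠ 0.
t = (b₁ − β₁⁰)/SE = 2.7454 / 1.3966 = 1.9658.
df = n − 2 = 50 − 2 = 48.
Two-sided p ≈ 0.0551, which is ≥ 0.05, so fail to reject H₀.
The data do not give significant evidence of an association between curing temperature and tensile strength.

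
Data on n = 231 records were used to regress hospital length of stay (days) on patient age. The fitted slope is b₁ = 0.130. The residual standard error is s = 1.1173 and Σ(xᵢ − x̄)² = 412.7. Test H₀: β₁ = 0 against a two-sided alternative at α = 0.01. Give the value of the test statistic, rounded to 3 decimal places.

SE(b₁) = s/√Sₓₓ = 1.1173/√412.7 = 0.0549987.
t = 0.130 / 0.0549987 = 2.364.
df = n − 2 = 229.
Two-sided p ≈ 0.0189, which is ≥ 0.01, so fail to reject H₀.
The data do not give significant evidence of an association between patient age and hospital length of stay.

t = 2.364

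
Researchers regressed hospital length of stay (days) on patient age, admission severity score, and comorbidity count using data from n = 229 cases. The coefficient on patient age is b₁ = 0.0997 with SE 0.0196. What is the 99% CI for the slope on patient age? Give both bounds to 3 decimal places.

(0.049, 0.151)

df = n − k − 1 = 229 − 3 − 1 = 225.
t* = t_{0.005, 225} = 2.597856.
Margin = t* × SE = 2.597856 × 0.0196 = 0.05092.
CI: 0.0997 ± 0.05092 → (0.049, 0.151).
With 99% confidence, each one-unit increase in patient age is associated with a change of between 0.049 and 0.151 days in hospital length of stay, holding the other predictors fixed.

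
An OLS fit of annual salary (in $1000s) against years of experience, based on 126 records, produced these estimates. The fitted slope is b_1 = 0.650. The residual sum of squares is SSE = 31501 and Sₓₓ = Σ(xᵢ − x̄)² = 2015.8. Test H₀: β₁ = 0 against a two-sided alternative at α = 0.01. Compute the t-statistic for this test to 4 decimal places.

t = 1.8310

MSE = SSE/(n − 2) = 31501/124 = 254.04.
SE(b_1) = √(MSE/Sₓₓ) = √(254.04/2015.8) = 0.354999.
t = 0.650 / 0.354999 = 1.8310.
df = n − 2 = 124.
Two-sided p ≈ 0.0695, which is ≥ 0.01, so fail to reject H₀.
The data do not give significant evidence of an association between years of experience and annual salary.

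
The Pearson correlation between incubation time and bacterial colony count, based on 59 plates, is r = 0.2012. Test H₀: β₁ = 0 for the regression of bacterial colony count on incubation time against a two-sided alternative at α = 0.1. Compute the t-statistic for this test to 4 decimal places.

t = r·√(n − 2)/√(1 − r²) = 0.2012·√57/√0.959519 = 1.5507.
df = n − 2 = 57.
Two-sided p ≈ 0.1265, which is ≥ 0.1, so fail to reject H₀.
The data do not give significant evidence of a linear association between incubation time and bacterial colony count.

t = 1.5507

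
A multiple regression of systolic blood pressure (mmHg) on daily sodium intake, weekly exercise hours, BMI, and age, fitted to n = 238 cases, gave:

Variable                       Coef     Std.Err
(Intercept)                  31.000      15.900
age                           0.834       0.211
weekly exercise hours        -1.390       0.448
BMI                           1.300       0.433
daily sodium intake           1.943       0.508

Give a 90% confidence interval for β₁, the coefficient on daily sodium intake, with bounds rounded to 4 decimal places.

Read off: b = 1.943, SE = 0.508 for daily sodium intake.
df = n − k − 1 = 238 − 4 − 1 = 233.
t* = t_{0.05, 233} = 1.65142.
Margin = t* × SE = 1.65142 × 0.508 = 0.838921.
CI: 1.943 ± 0.838921 → (1.1041, 2.7819).

(1.1041, 2.7819)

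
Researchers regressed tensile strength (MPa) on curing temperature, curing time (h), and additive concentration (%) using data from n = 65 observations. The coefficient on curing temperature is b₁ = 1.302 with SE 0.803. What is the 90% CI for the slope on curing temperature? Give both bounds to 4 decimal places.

df = n − k − 1 = 65 − 3 − 1 = 61.
t* = t_{0.05, 61} = 1.670219.
Margin = t* × SE = 1.670219 × 0.803 = 1.341186.
CI: 1.302 ± 1.341186 → (-0.0392, 2.6432).
With 90% confidence, each one-unit increase in curing temperature is associated with a change of between -0.0392 and 2.6432 MPa in tensile strength, holding the other predictors fixed.

(-0.0392, 2.6432)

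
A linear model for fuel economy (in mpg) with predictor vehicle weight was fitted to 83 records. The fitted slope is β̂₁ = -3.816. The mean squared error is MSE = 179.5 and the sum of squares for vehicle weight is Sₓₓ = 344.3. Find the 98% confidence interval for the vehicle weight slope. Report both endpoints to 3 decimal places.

SE(β̂₁) = √(MSE/Sₓₓ) = √(179.5/344.3) = 0.722044.
df = n − 2 = 81.
t* = t_{0.01, 81} = 2.37327.
Margin = t* × SE = 2.37327 × 0.722044 = 1.71361.
CI: -3.816 ± 1.71361 → (-5.530, -2.102).
With 98% confidence, each one-unit increase in vehicle weight is associated with a change of between -5.530 and -2.102 mpg in fuel economy.

(-5.530, -2.102)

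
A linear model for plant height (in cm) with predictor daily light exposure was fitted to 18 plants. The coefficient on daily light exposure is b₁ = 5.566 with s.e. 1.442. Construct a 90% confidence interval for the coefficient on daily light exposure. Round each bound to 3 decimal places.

df = n − 2 = 18 − 2 = 16.
t* = t_{0.05, 16} = 1.745884.
Margin = t* × SE = 1.745884 × 1.442 = 2.51756.
CI: 5.566 ± 2.51756 → (3.048, 8.084).
With 90% confidence, each one-unit increase in daily light exposure is associated with a change of between 3.048 and 8.084 cm in plant height.

(3.048, 8.084)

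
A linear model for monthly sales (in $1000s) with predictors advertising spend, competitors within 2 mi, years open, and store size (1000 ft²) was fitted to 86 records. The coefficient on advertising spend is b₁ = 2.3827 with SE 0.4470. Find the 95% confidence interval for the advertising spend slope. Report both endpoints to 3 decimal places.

(1.493, 3.272)

df = n − k − 1 = 86 − 4 − 1 = 81.
t* = t_{0.025, 81} = 1.989686.
Margin = t* × SE = 1.989686 × 0.4470 = 0.88939.
CI: 2.3827 ± 0.88939 → (1.493, 3.272).
With 95% confidence, each one-unit increase in advertising spend is associated with a change of between 1.493 and 3.272 $1000s in monthly sales, holding the other predictors fixed.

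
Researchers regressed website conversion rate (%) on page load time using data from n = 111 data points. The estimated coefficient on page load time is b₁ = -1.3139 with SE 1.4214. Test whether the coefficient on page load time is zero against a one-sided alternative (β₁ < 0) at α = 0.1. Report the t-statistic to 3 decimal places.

t = -0.924

H₀: β₁ = 0 vs H₁: β₁ < 0.
t = (b₁ − β₁⁰)/SE = -1.3139 / 1.4214 = -0.924.
df = n − 2 = 111 − 2 = 109.
One-sided p ≈ 0.1787, which is ≥ 0.1, so fail to reject H₀.
The data do not give significant evidence that the true slope on page load time is negative.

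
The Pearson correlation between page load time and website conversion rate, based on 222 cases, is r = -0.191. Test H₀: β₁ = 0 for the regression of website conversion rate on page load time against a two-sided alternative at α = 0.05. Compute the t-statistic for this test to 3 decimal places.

t = r·√(n − 2)/√(1 − r²) = -0.191·√220/√0.963519 = -2.886.
df = n − 2 = 220.
Two-sided p ≈ 0.0043, which is < 0.05, so reject H₀.
There is evidence of a linear association between page load time and website conversion rate.

t = -2.886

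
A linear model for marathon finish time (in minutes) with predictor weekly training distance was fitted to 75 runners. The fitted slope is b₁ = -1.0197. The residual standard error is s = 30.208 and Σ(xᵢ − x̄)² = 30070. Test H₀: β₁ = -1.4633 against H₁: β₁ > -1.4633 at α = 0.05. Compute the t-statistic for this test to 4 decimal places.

t = 2.5465

SE(b₁) = s/√Sₓₓ = 30.208/√30070 = 0.174203.
t = (-1.0197 − (-1.4633)) / 0.174203 = 2.5465.
df = n − 2 = 73.
One-sided p ≈ 0.0065, which is < 0.05, so reject H₀.
There is evidence that the true slope on weekly training distance exceeds -1.4633 minutes per unit.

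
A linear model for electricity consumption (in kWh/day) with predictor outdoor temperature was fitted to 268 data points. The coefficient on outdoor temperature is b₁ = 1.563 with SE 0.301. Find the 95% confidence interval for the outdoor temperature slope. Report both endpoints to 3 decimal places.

df = n − 2 = 268 − 2 = 266.
t* = t_{0.025, 266} = 1.968922.
Margin = t* × SE = 1.968922 × 0.301 = 0.59265.
CI: 1.563 ± 0.59265 → (0.970, 2.156).
With 95% confidence, each one-unit increase in outdoor temperature is associated with a change of between 0.970 and 2.156 kWh/day in electricity consumption.

(0.970, 2.156)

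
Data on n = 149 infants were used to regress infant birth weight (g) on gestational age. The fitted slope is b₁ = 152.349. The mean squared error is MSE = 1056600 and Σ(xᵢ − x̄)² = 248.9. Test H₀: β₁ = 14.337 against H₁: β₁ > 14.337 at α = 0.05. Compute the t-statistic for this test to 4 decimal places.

t = 2.1182

SE(b₁) = √(MSE/Sₓₓ) = √(1.0566e+06/248.9) = 65.1543.
t = (152.349 − 14.337) / 65.1543 = 2.1182.
df = n − 2 = 147.
One-sided p ≈ 0.0179, which is < 0.05, so reject H₀.
There is evidence that the true slope on gestational age exceeds 14.337 g per unit.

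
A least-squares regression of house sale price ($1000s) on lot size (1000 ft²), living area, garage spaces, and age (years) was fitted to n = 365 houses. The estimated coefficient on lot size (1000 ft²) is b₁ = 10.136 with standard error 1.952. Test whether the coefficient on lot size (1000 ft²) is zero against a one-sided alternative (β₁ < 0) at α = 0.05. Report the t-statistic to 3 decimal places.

H₀: β₁ = 0 vs H₁: β₁ < 0.
t = (b₁ − β₁⁰)/SE = 10.136 / 1.952 = 5.193.
df = n − k − 1 = 365 − 4 − 1 = 360.
One-sided p ≈ 1.0000, which is ≥ 0.05, so fail to reject H₀.
The data do not give significant evidence that the true slope on lot size (1000 ft²) is negative, holding the other predictors fixed.

t = 5.193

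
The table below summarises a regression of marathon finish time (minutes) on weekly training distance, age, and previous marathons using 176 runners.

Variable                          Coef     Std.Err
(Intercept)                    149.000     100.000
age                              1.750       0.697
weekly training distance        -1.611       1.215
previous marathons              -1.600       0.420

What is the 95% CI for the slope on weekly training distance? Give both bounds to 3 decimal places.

Read off: b = -1.611, SE = 1.215 for weekly training distance.
df = n − k − 1 = 176 − 3 − 1 = 172.
t* = t_{0.025, 172} = 1.973852.
Margin = t* × SE = 1.973852 × 1.215 = 2.39823.
CI: -1.611 ± 2.39823 → (-4.009, 0.787).

(-4.009, 0.787)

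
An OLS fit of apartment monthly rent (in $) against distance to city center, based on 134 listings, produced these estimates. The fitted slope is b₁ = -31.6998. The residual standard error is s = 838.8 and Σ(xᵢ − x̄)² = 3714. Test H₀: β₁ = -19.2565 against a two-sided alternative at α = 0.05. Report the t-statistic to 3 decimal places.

t = -0.904

SE(b₁) = s/√Sₓₓ = 838.8/√3714 = 13.7638.
t = (-31.6998 − (-19.2565)) / 13.7638 = -0.904.
df = n − 2 = 132.
Two-sided p ≈ 0.3676, which is ≥ 0.05, so fail to reject H₀.
The data are consistent with a true slope of -19.2565 $ per unit of distance to city center.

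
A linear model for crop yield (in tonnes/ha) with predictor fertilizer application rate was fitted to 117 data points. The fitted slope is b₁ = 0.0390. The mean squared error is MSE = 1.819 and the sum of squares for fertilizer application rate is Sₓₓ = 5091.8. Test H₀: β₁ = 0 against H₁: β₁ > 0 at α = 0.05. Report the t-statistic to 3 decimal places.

SE(b₁) = √(MSE/Sₓₓ) = √(1.819/5091.8) = 0.0189008.
t = 0.0390 / 0.0189008 = 2.063.
df = n − 2 = 115.
One-sided p ≈ 0.0207, which is < 0.05, so reject H₀.
There is evidence that the true slope on fertilizer application rate is positive.

t = 2.063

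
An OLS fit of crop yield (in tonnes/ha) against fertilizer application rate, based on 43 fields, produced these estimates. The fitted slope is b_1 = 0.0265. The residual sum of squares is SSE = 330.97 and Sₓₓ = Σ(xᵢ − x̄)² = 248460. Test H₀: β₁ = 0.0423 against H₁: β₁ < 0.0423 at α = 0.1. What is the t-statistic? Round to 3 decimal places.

t = -2.772

MSE = SSE/(n − 2) = 330.97/41 = 8.07244.
SE(b_1) = √(MSE/Sₓₓ) = √(8.07244/248460) = 0.00569999.
t = (0.0265 − 0.0423) / 0.00569999 = -2.772.
df = n − 2 = 41.
One-sided p ≈ 0.0042, which is < 0.1, so reject H₀.
There is evidence that the true slope on fertilizer application rate is below 0.0423 tonnes/ha per unit.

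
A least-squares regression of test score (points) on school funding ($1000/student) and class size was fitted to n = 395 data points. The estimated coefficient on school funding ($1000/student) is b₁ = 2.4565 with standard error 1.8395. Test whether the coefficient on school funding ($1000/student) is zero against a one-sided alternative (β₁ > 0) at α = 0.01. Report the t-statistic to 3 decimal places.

t = 1.335

H₀: β₁ = 0 vs H₁: β₁ > 0.
t = (b₁ − β₁⁰)/SE = 2.4565 / 1.8395 = 1.335.
df = n − k − 1 = 395 − 2 − 1 = 392.
One-sided p ≈ 0.0913, which is ≥ 0.01, so fail to reject H₀.
The data do not give significant evidence that the true slope on school funding ($1000/student) is positive, holding the other predictors fixed.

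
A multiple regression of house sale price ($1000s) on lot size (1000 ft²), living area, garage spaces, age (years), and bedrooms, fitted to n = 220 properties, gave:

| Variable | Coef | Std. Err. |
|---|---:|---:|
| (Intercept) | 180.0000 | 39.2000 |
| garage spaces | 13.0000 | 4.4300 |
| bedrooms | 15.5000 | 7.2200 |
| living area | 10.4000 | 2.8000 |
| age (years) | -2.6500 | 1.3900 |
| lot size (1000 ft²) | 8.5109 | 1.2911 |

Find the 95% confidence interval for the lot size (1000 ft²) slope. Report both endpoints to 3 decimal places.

(5.966, 11.056)

Read off: b = 8.5109, SE = 1.2911 for lot size (1000 ft²).
df = n − k − 1 = 220 − 5 − 1 = 214.
t* = t_{0.025, 214} = 1.971111.
Margin = t* × SE = 1.971111 × 1.2911 = 2.54490.
CI: 8.5109 ± 2.54490 → (5.966, 11.056).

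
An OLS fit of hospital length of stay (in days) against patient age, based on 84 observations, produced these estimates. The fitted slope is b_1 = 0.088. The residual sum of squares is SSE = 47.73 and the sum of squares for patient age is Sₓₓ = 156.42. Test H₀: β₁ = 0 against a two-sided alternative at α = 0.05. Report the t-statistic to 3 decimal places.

MSE = SSE/(n − 2) = 47.73/82 = 0.582073.
SE(b_1) = √(MSE/Sₓₓ) = √(0.582073/156.42) = 0.0610018.
t = 0.088 / 0.0610018 = 1.443.
df = n − 2 = 82.
Two-sided p ≈ 0.1529, which is ≥ 0.05, so fail to reject H₀.
The data do not give significant evidence of an association between patient age and hospital length of stay.

t = 1.443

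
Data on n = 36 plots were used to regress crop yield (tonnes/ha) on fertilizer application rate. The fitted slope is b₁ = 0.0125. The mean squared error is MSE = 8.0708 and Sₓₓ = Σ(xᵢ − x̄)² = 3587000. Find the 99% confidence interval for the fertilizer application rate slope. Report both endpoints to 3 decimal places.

(0.008, 0.017)

SE(b₁) = √(MSE/Sₓₓ) = √(8.0708/3587000) = 0.0015.
df = n − 2 = 34.
t* = t_{0.005, 34} = 2.728394.
Margin = t* × SE = 2.728394 × 0.0015 = 0.00409.
CI: 0.0125 ± 0.00409 → (0.008, 0.017).
With 99% confidence, each one-unit increase in fertilizer application rate is associated with a change of between 0.008 and 0.017 tonnes/ha in crop yield.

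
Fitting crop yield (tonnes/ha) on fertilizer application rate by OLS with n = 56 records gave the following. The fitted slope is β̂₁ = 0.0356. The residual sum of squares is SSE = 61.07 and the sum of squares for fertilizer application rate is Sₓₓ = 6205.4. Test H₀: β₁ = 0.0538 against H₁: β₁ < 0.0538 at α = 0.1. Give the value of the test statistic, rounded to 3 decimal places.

t = -1.348

MSE = SSE/(n − 2) = 61.07/54 = 1.13093.
SE(β̂₁) = √(MSE/Sₓₓ) = √(1.13093/6205.4) = 0.0135.
t = (0.0356 − 0.0538) / 0.0135 = -1.348.
df = n − 2 = 54.
One-sided p ≈ 0.0916, which is < 0.1, so reject H₀.
There is evidence that the true slope on fertilizer application rate is below 0.0538 tonnes/ha per unit.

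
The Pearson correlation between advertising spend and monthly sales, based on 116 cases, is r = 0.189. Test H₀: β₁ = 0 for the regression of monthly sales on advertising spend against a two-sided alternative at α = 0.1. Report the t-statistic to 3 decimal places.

t = r·√(n − 2)/√(1 − r²) = 0.189·√114/√0.964279 = 2.055.
df = n − 2 = 114.
Two-sided p ≈ 0.0422, which is < 0.1, so reject H₀.
There is evidence of a linear association between advertising spend and monthly sales.

t = 2.055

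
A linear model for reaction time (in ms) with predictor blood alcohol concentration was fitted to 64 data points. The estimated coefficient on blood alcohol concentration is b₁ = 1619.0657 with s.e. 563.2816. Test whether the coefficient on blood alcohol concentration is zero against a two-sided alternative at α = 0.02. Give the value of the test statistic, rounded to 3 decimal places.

H₀: β₁ = 0 vs H₁: β₁ ≠ 0.
t = (b₁ − β₁⁰)/SE = 1619.0657 / 563.2816 = 2.874.
df = n − 2 = 64 − 2 = 62.
Two-sided p ≈ 0.0055, which is < 0.02, so reject H₀.
There is evidence that blood alcohol concentration is associated with reaction time.

t = 2.874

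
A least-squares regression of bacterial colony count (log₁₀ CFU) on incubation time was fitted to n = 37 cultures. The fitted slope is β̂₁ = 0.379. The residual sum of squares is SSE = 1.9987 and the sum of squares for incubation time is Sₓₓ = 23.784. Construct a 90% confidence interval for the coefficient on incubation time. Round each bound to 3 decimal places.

(0.296, 0.462)

MSE = SSE/(n − 2) = 1.9987/35 = 0.0571057.
SE(β̂₁) = √(MSE/Sₓₓ) = √(0.0571057/23.784) = 0.0490001.
df = n − 2 = 35.
t* = t_{0.05, 35} = 1.689572.
Margin = t* × SE = 1.689572 × 0.0490001 = 0.08279.
CI: 0.379 ± 0.08279 → (0.296, 0.462).
With 90% confidence, each one-unit increase in incubation time is associated with a change of between 0.296 and 0.462 log₁₀ CFU in bacterial colony count.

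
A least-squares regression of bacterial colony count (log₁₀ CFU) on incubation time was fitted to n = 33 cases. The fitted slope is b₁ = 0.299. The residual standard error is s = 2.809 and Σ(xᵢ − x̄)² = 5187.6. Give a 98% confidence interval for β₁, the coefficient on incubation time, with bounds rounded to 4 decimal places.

(0.2033, 0.3947)

SE(b₁) = s/√Sₓₓ = 2.809/√5187.6 = 0.0390003.
df = n − 2 = 31.
t* = t_{0.01, 31} = 2.452824.
Margin = t* × SE = 2.452824 × 0.0390003 = 0.095661.
CI: 0.299 ± 0.095661 → (0.2033, 0.3947).
With 98% confidence, each one-unit increase in incubation time is associated with a change of between 0.2033 and 0.3947 log₁₀ CFU in bacterial colony count.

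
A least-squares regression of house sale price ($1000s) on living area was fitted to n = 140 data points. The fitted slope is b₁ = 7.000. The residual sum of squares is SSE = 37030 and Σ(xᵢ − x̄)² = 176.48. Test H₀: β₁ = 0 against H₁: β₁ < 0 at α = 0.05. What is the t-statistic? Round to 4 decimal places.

MSE = SSE/(n − 2) = 37030/138 = 268.333.
SE(b₁) = √(MSE/Sₓₓ) = √(268.333/176.48) = 1.23308.
t = 7.000 / 1.23308 = 5.6769.
df = n − 2 = 138.
One-sided p ≈ 1.0000, which is ≥ 0.05, so fail to reject H₀.
The data do not give significant evidence that the true slope on living area is negative.

t = 5.6769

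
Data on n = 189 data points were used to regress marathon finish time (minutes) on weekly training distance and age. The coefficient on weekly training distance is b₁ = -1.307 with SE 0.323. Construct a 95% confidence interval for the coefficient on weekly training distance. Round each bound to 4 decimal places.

df = n − k − 1 = 189 − 2 − 1 = 186.
t* = t_{0.025, 186} = 1.9728.
Margin = t* × SE = 1.9728 × 0.323 = 0.637214.
CI: -1.307 ± 0.637214 → (-1.9442, -0.6698).
With 95% confidence, each one-unit increase in weekly training distance is associated with a change of between -1.9442 and -0.6698 minutes in marathon finish time, holding the other predictors fixed.

(-1.9442, -0.6698)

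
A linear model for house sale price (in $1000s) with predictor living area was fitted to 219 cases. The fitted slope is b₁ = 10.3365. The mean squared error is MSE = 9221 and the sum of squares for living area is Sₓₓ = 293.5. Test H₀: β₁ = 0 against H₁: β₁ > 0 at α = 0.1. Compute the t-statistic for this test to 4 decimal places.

SE(b₁) = √(MSE/Sₓₓ) = √(9221/293.5) = 5.60512.
t = 10.3365 / 5.60512 = 1.8441.
df = n − 2 = 217.
One-sided p ≈ 0.0333, which is < 0.1, so reject H₀.
There is evidence that the true slope on living area is positive.

t = 1.8441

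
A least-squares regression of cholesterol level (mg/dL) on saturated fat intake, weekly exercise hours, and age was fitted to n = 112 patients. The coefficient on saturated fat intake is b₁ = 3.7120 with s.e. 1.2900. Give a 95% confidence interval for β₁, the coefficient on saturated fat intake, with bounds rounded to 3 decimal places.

df = n − k − 1 = 112 − 3 − 1 = 108.
t* = t_{0.025, 108} = 1.982173.
Margin = t* × SE = 1.982173 × 1.2900 = 2.55700.
CI: 3.7120 ± 2.55700 → (1.155, 6.269).
With 95% confidence, each one-unit increase in saturated fat intake is associated with a change of between 1.155 and 6.269 mg/dL in cholesterol level, holding the other predictors fixed.

(1.155, 6.269)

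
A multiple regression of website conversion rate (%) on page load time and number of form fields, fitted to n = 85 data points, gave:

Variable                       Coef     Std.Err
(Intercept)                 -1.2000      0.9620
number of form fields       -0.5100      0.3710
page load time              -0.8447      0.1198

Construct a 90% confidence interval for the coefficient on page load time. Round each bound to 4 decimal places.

Read off: b = -0.8447, SE = 0.1198 for page load time.
df = n − k − 1 = 85 − 2 − 1 = 82.
t* = t_{0.05, 82} = 1.663649.
Margin = t* × SE = 1.663649 × 0.1198 = 0.199305.
CI: -0.8447 ± 0.199305 → (-1.0440, -0.6454).

(-1.0440, -0.6454)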